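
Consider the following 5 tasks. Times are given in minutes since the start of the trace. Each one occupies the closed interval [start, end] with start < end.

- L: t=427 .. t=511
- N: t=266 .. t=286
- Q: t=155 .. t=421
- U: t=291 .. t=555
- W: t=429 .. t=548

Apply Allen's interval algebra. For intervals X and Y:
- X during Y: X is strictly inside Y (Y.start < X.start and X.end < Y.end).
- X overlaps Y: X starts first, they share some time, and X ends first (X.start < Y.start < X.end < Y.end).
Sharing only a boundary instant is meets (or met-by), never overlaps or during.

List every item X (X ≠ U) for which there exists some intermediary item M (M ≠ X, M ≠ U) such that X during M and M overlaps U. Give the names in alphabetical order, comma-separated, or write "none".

N

Target U = [t=291, t=555].
Intermediaries M with M overlaps U: Q.
Via Q — items with X during Q: N.
Union: N.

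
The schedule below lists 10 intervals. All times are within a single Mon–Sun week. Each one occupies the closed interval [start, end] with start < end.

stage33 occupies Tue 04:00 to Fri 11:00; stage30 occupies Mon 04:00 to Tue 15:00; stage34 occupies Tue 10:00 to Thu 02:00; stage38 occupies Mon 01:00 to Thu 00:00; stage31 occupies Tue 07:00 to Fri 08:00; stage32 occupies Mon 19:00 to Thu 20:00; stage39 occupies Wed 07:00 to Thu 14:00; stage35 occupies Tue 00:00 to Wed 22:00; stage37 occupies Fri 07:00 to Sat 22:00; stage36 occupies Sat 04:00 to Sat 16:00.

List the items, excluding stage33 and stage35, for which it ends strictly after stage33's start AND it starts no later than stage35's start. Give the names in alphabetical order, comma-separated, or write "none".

Conditions: its end is strictly after stage33's start (X.end > Tue 04:00) AND its start is no later than stage35's start (X.start <= Tue 00:00).
stage30: end Tue 15:00 > Tue 04:00? ✓; start Mon 04:00 <= Tue 00:00? ✓ → yes.
stage31: end Fri 08:00 > Tue 04:00? ✓; start Tue 07:00 <= Tue 00:00? ✗ → no.
stage32: end Thu 20:00 > Tue 04:00? ✓; start Mon 19:00 <= Tue 00:00? ✓ → yes.
stage34: end Thu 02:00 > Tue 04:00? ✓; start Tue 10:00 <= Tue 00:00? ✗ → no.
stage36: end Sat 16:00 > Tue 04:00? ✓; start Sat 04:00 <= Tue 00:00? ✗ → no.
stage37: end Sat 22:00 > Tue 04:00? ✓; start Fri 07:00 <= Tue 00:00? ✗ → no.
stage38: end Thu 00:00 > Tue 04:00? ✓; start Mon 01:00 <= Tue 00:00? ✓ → yes.
stage39: end Thu 14:00 > Tue 04:00? ✓; start Wed 07:00 <= Tue 00:00? ✗ → no.
Result: stage30, stage32, stage38.

stage30, stage32, stage38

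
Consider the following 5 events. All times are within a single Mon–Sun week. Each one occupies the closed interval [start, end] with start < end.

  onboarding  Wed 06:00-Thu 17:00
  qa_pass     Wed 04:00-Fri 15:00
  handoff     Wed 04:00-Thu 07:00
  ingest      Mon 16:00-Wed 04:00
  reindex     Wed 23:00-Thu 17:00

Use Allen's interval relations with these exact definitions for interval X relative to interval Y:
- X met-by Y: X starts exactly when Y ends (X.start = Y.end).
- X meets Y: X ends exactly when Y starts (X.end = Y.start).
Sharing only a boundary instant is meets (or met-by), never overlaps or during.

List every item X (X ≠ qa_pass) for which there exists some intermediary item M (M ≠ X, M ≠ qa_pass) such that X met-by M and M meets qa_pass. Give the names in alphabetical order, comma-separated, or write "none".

handoff

Target qa_pass = [Wed 04:00, Fri 15:00].
Intermediaries M with M meets qa_pass: ingest.
Via ingest — items with X met-by ingest: handoff.
Union: handoff.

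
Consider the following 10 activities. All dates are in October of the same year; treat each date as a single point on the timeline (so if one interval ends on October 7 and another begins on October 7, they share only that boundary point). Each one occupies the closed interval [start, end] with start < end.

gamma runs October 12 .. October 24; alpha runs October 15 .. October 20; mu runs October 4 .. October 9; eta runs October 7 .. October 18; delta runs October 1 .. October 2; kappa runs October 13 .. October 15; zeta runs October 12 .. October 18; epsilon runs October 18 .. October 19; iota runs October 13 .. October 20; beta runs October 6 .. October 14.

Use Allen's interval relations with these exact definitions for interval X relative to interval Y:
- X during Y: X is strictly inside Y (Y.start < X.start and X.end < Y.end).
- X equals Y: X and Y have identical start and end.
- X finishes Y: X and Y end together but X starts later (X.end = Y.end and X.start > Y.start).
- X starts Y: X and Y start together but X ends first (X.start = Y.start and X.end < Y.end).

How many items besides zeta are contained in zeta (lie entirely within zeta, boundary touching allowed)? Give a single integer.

Target zeta = [October 12, October 18].
alpha [October 15, October 20] → overlapped-by → no.
beta [October 6, October 14] → overlaps → no.
delta [October 1, October 2] → before → no.
epsilon [October 18, October 19] → met-by → no.
eta [October 7, October 18] → finished-by → no.
gamma [October 12, October 24] → started-by → no.
iota [October 13, October 20] → overlapped-by → no.
kappa [October 13, October 15] → during → counts.
mu [October 4, October 9] → before → no.
Total: 1.

1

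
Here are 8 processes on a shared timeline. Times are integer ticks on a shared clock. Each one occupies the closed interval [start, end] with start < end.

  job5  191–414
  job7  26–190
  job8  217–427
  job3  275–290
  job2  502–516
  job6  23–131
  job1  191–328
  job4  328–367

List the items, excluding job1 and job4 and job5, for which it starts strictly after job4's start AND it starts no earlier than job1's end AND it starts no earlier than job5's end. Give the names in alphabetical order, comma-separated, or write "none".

job2

Conditions: its start is strictly after job4's start (X.start > 328) AND its start is no earlier than job1's end (X.start >= 328) AND its start is no earlier than job5's end (X.start >= 414).
job2: start 502 > 328? ✓; start 502 >= 328? ✓; start 502 >= 414? ✓ → yes.
job3: start 275 > 328? ✗; start 275 >= 328? ✗; start 275 >= 414? ✗ → no.
job6: start 23 > 328? ✗; start 23 >= 328? ✗; start 23 >= 414? ✗ → no.
job7: start 26 > 328? ✗; start 26 >= 328? ✗; start 26 >= 414? ✗ → no.
job8: start 217 > 328? ✗; start 217 >= 328? ✗; start 217 >= 414? ✗ → no.
Result: job2.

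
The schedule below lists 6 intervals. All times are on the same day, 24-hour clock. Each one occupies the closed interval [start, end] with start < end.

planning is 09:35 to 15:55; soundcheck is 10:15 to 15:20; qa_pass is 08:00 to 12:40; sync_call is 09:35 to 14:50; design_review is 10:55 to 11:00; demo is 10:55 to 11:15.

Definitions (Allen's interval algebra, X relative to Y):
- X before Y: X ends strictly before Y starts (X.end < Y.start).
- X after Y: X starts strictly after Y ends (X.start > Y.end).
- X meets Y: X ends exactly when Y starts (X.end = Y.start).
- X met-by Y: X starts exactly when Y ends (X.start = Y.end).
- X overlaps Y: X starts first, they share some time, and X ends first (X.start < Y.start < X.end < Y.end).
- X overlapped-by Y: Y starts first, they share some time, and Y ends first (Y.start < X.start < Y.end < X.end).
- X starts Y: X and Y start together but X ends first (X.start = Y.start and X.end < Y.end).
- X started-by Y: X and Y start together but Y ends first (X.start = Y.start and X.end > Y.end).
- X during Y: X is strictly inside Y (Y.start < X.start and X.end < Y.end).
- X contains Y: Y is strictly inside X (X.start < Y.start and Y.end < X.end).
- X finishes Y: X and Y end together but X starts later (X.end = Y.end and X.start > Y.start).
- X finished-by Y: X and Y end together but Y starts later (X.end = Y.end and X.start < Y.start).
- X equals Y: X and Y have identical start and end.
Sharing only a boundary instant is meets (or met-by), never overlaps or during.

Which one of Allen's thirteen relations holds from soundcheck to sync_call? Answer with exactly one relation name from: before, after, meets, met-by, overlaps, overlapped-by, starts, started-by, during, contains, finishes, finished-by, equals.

soundcheck = [10:15, 15:20]; sync_call = [09:35, 14:50].
Compare endpoints: soundcheck.start > sync_call.start, soundcheck.start < sync_call.end, soundcheck.end > sync_call.start, soundcheck.end > sync_call.end.
That pattern is 'overlapped-by'.

overlapped-by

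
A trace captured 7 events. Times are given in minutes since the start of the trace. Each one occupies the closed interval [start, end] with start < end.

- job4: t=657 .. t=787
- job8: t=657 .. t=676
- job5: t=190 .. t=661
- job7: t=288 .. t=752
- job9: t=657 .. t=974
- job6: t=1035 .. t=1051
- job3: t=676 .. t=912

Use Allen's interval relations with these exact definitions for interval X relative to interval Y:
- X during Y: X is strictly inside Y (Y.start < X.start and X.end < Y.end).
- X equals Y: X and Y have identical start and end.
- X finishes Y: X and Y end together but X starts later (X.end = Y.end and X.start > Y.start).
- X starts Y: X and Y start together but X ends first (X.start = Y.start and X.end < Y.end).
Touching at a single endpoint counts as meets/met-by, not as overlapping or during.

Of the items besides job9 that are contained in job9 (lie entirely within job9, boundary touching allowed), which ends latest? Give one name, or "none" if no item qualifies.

job3

Target job9 = [t=657, t=974].
job3 [t=676, t=912] → during → candidate.
job4 [t=657, t=787] → starts → candidate.
job5 [t=190, t=661] → overlaps → excluded.
job6 [t=1035, t=1051] → after → excluded.
job7 [t=288, t=752] → overlaps → excluded.
job8 [t=657, t=676] → starts → candidate.
Among candidates, latest end is t=912 → job3.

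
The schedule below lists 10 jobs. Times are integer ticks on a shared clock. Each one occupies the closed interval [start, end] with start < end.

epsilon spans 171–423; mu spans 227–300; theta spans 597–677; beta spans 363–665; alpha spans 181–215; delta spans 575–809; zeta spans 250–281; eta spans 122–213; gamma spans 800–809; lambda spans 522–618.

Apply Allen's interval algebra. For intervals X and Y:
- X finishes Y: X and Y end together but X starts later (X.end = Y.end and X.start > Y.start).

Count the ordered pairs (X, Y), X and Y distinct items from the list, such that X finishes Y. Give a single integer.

1

Checking all 90 ordered pairs for relation 'finishes'; matching pairs in alphabetical order:
(gamma, delta): gamma finishes delta ✓
Count: 1.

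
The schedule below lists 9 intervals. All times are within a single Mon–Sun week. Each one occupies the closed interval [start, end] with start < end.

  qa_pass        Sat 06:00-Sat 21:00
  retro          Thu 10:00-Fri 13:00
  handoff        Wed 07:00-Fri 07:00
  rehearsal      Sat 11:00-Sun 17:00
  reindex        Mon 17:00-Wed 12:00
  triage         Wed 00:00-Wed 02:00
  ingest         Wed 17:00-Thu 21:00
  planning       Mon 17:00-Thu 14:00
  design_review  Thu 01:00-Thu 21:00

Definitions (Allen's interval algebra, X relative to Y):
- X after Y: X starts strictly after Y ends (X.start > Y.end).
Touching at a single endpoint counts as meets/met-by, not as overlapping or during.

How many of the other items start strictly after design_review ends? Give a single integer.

2

Target design_review = [Thu 01:00, Thu 21:00].
handoff [Wed 07:00, Fri 07:00] → contains → no.
ingest [Wed 17:00, Thu 21:00] → finished-by → no.
planning [Mon 17:00, Thu 14:00] → overlaps → no.
qa_pass [Sat 06:00, Sat 21:00] → after → counts.
rehearsal [Sat 11:00, Sun 17:00] → after → counts.
reindex [Mon 17:00, Wed 12:00] → before → no.
retro [Thu 10:00, Fri 13:00] → overlapped-by → no.
triage [Wed 00:00, Wed 02:00] → before → no.
Total: 2.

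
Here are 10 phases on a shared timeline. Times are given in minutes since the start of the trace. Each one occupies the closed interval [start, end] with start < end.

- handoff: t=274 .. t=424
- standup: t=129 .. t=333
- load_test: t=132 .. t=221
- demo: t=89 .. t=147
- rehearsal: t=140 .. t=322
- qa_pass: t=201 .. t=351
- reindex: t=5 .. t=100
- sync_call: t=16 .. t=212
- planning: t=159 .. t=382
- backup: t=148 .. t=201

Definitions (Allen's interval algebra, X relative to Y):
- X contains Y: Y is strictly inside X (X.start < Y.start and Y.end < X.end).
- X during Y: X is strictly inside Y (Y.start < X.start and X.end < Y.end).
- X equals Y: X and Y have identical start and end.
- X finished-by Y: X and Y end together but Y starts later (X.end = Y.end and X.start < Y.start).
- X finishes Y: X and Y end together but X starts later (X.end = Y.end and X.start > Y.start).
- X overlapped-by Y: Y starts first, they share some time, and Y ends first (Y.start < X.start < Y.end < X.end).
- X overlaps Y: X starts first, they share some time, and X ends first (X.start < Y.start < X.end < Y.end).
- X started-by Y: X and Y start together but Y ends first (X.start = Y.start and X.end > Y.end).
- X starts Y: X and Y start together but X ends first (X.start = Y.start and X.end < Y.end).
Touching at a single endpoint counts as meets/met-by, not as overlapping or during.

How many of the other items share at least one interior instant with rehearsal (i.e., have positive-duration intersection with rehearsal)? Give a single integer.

Target rehearsal = [t=140, t=322].
backup [t=148, t=201] → during → counts.
demo [t=89, t=147] → overlaps → counts.
handoff [t=274, t=424] → overlapped-by → counts.
load_test [t=132, t=221] → overlaps → counts.
planning [t=159, t=382] → overlapped-by → counts.
qa_pass [t=201, t=351] → overlapped-by → counts.
reindex [t=5, t=100] → before → no.
standup [t=129, t=333] → contains → counts.
sync_call [t=16, t=212] → overlaps → counts.
Total: 8.

8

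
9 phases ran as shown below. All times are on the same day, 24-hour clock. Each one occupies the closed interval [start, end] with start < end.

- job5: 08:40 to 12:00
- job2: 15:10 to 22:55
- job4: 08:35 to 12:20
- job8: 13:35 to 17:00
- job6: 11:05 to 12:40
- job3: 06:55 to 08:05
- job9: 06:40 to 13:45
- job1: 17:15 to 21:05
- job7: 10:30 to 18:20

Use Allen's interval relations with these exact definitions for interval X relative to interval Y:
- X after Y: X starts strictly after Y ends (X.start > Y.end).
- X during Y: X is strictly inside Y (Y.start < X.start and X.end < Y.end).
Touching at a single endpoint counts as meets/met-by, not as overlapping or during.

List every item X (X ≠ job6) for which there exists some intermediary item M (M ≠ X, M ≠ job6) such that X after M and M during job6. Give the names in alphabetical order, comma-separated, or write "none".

Target job6 = [11:05, 12:40].
Intermediaries M with M during job6: none.
Union: none.

none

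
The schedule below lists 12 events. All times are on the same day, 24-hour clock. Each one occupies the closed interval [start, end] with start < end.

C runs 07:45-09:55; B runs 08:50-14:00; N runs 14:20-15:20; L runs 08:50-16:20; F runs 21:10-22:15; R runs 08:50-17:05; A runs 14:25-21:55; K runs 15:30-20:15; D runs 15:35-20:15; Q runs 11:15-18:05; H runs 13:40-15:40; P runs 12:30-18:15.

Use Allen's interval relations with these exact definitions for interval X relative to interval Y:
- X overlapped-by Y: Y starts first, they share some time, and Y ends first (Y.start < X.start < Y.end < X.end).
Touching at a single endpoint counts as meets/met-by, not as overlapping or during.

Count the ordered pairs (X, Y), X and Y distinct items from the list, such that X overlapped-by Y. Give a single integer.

Checking all 132 ordered pairs for relation 'overlapped-by'; matching pairs in alphabetical order:
(A, H): A overlapped-by H ✓
(A, L): A overlapped-by L ✓
(A, N): A overlapped-by N ✓
(A, P): A overlapped-by P ✓
(A, Q): A overlapped-by Q ✓
(A, R): A overlapped-by R ✓
(B, C): B overlapped-by C ✓
(D, H): D overlapped-by H ✓
(D, L): D overlapped-by L ✓
(D, P): D overlapped-by P ✓
(D, Q): D overlapped-by Q ✓
(D, R): D overlapped-by R ✓
(F, A): F overlapped-by A ✓
(H, B): H overlapped-by B ✓
(K, H): K overlapped-by H ✓
(K, L): K overlapped-by L ✓
(K, P): K overlapped-by P ✓
(K, Q): K overlapped-by Q ✓
(K, R): K overlapped-by R ✓
(L, C): L overlapped-by C ✓
(P, B): P overlapped-by B ✓
(P, L): P overlapped-by L ✓
(P, Q): P overlapped-by Q ✓
(P, R): P overlapped-by R ✓
... plus 4 further pairs not listed.
Count: 28.

28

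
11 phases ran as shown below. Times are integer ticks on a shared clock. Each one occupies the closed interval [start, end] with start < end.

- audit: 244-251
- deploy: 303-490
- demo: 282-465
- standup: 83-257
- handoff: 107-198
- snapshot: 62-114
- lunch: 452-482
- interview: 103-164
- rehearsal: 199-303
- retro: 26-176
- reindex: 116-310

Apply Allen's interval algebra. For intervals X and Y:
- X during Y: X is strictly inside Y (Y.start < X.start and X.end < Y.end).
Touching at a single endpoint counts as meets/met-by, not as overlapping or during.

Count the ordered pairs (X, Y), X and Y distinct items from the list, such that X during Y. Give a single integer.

9

Checking all 110 ordered pairs for relation 'during'; matching pairs in alphabetical order:
(audit, rehearsal): audit during rehearsal ✓
(audit, reindex): audit during reindex ✓
(audit, standup): audit during standup ✓
(handoff, standup): handoff during standup ✓
(interview, retro): interview during retro ✓
(interview, standup): interview during standup ✓
(lunch, deploy): lunch during deploy ✓
(rehearsal, reindex): rehearsal during reindex ✓
(snapshot, retro): snapshot during retro ✓
Count: 9.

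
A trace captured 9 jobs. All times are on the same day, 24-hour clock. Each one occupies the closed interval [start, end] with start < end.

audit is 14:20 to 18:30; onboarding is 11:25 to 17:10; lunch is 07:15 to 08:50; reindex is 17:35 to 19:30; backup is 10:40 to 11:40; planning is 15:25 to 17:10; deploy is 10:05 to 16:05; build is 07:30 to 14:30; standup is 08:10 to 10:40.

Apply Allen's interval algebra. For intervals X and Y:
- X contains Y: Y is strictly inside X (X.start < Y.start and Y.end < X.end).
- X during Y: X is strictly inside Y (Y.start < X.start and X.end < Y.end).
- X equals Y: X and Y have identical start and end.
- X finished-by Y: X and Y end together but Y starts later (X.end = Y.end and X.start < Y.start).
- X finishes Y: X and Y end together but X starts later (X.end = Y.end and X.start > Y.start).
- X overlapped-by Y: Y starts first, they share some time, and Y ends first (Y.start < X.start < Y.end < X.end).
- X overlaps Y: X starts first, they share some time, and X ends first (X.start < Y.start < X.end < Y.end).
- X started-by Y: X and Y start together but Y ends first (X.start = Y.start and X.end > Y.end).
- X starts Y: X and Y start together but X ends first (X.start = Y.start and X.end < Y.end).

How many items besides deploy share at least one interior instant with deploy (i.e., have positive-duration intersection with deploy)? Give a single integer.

Target deploy = [10:05, 16:05].
audit [14:20, 18:30] → overlapped-by → counts.
backup [10:40, 11:40] → during → counts.
build [07:30, 14:30] → overlaps → counts.
lunch [07:15, 08:50] → before → no.
onboarding [11:25, 17:10] → overlapped-by → counts.
planning [15:25, 17:10] → overlapped-by → counts.
reindex [17:35, 19:30] → after → no.
standup [08:10, 10:40] → overlaps → counts.
Total: 6.

6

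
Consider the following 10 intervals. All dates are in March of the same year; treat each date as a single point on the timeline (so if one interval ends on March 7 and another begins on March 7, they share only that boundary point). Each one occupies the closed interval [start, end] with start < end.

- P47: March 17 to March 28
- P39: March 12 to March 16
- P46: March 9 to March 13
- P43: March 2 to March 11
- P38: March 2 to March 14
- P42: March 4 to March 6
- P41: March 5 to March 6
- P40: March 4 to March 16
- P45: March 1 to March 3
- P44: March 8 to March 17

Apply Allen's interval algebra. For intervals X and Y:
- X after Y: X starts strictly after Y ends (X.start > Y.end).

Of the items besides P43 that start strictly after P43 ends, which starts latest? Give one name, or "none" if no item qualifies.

P47

Target P43 = [March 2, March 11].
P38 [March 2, March 14] → started-by → excluded.
P39 [March 12, March 16] → after → candidate.
P40 [March 4, March 16] → overlapped-by → excluded.
P41 [March 5, March 6] → during → excluded.
P42 [March 4, March 6] → during → excluded.
P44 [March 8, March 17] → overlapped-by → excluded.
P45 [March 1, March 3] → overlaps → excluded.
P46 [March 9, March 13] → overlapped-by → excluded.
P47 [March 17, March 28] → after → candidate.
Among candidates, latest start is March 17 → P47.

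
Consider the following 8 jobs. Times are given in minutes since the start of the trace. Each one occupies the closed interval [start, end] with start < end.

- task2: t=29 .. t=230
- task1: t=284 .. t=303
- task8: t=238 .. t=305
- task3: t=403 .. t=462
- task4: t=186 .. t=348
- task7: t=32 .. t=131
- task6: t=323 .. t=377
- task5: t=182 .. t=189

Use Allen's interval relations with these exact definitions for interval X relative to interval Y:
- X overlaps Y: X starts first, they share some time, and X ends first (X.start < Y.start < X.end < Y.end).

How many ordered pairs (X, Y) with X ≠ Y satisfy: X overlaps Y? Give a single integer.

Checking all 56 ordered pairs for relation 'overlaps'; matching pairs in alphabetical order:
(task2, task4): task2 overlaps task4 ✓
(task4, task6): task4 overlaps task6 ✓
(task5, task4): task5 overlaps task4 ✓
Count: 3.

3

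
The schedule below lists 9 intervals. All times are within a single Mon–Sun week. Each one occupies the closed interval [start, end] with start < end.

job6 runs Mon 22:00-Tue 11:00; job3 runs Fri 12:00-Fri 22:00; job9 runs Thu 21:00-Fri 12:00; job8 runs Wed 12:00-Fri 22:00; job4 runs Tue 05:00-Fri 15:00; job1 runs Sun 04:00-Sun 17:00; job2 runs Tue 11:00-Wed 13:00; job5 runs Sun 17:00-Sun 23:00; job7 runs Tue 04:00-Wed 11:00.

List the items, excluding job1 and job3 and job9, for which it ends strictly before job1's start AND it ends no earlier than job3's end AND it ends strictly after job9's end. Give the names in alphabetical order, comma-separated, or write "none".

Conditions: its end is strictly before job1's start (X.end < Sun 04:00) AND its end is no earlier than job3's end (X.end >= Fri 22:00) AND its end is strictly after job9's end (X.end > Fri 12:00).
job2: end Wed 13:00 < Sun 04:00? ✓; end Wed 13:00 >= Fri 22:00? ✗; end Wed 13:00 > Fri 12:00? ✗ → no.
job4: end Fri 15:00 < Sun 04:00? ✓; end Fri 15:00 >= Fri 22:00? ✗; end Fri 15:00 > Fri 12:00? ✓ → no.
job5: end Sun 23:00 < Sun 04:00? ✗; end Sun 23:00 >= Fri 22:00? ✓; end Sun 23:00 > Fri 12:00? ✓ → no.
job6: end Tue 11:00 < Sun 04:00? ✓; end Tue 11:00 >= Fri 22:00? ✗; end Tue 11:00 > Fri 12:00? ✗ → no.
job7: end Wed 11:00 < Sun 04:00? ✓; end Wed 11:00 >= Fri 22:00? ✗; end Wed 11:00 > Fri 12:00? ✗ → no.
job8: end Fri 22:00 < Sun 04:00? ✓; end Fri 22:00 >= Fri 22:00? ✓; end Fri 22:00 > Fri 12:00? ✓ → yes.
Result: job8.

job8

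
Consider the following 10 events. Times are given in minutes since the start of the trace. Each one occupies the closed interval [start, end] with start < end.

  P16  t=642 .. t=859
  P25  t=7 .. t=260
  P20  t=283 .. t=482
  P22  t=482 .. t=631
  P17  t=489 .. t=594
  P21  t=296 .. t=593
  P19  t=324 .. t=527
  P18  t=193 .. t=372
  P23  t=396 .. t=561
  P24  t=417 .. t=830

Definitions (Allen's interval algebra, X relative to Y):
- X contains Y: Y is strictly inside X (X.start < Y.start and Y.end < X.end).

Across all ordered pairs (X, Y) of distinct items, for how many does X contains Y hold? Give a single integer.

5

Checking all 90 ordered pairs for relation 'contains'; matching pairs in alphabetical order:
(P21, P19): P21 contains P19 ✓
(P21, P23): P21 contains P23 ✓
(P22, P17): P22 contains P17 ✓
(P24, P17): P24 contains P17 ✓
(P24, P22): P24 contains P22 ✓
Count: 5.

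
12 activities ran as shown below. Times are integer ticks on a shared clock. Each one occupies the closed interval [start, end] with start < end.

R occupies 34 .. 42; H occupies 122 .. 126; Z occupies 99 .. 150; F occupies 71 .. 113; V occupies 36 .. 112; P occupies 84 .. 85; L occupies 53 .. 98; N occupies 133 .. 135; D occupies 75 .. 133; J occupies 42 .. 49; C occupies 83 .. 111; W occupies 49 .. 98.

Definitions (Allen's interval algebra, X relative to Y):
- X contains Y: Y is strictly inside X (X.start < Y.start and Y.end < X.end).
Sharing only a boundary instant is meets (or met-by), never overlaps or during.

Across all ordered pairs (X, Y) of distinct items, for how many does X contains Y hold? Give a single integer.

Checking all 132 ordered pairs for relation 'contains'; matching pairs in alphabetical order:
(C, P): C contains P ✓
(D, C): D contains C ✓
(D, H): D contains H ✓
(D, P): D contains P ✓
(F, C): F contains C ✓
(F, P): F contains P ✓
(L, P): L contains P ✓
(V, C): V contains C ✓
(V, J): V contains J ✓
(V, L): V contains L ✓
(V, P): V contains P ✓
(V, W): V contains W ✓
(W, P): W contains P ✓
(Z, H): Z contains H ✓
(Z, N): Z contains N ✓
Count: 15.

15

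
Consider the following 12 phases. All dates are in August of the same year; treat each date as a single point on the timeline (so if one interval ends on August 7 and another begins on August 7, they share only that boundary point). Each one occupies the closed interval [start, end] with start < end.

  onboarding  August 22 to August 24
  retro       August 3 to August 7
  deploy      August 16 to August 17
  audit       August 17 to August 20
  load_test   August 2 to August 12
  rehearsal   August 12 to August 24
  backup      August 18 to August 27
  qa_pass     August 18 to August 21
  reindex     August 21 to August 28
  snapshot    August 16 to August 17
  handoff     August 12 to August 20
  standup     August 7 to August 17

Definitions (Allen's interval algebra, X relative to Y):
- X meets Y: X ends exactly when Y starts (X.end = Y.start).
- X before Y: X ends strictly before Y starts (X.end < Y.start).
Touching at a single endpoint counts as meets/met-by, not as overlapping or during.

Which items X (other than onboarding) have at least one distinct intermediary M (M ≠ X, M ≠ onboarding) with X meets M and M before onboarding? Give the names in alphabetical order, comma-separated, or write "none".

Target onboarding = [August 22, August 24].
Intermediaries M with M before onboarding: audit, deploy, handoff, load_test, qa_pass, retro, snapshot, standup.
Via audit — items with X meets audit: deploy, snapshot, standup.
Via deploy — items with X meets deploy: none.
Via handoff — items with X meets handoff: load_test.
Via load_test — items with X meets load_test: none.
Via qa_pass — items with X meets qa_pass: none.
Via retro — items with X meets retro: none.
Via snapshot — items with X meets snapshot: none.
Via standup — items with X meets standup: retro.
Union: deploy, load_test, retro, snapshot, standup.

deploy, load_test, retro, snapshot, standup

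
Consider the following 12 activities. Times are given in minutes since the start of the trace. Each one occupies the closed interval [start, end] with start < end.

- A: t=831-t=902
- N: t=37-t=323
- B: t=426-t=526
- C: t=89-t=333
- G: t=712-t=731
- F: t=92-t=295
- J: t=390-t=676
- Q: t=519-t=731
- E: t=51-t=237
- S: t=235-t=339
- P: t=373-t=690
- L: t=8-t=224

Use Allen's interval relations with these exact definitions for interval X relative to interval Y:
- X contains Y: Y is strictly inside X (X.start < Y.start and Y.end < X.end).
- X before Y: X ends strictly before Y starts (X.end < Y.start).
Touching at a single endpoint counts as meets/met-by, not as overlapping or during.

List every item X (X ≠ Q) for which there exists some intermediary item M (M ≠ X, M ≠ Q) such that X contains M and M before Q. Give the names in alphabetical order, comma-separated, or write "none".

Target Q = [t=519, t=731].
Intermediaries M with M before Q: C, E, F, L, N, S.
Via C — items with X contains C: none.
Via E — items with X contains E: N.
Via F — items with X contains F: C, N.
Via L — items with X contains L: none.
Via N — items with X contains N: none.
Via S — items with X contains S: none.
Union: C, N.

C, N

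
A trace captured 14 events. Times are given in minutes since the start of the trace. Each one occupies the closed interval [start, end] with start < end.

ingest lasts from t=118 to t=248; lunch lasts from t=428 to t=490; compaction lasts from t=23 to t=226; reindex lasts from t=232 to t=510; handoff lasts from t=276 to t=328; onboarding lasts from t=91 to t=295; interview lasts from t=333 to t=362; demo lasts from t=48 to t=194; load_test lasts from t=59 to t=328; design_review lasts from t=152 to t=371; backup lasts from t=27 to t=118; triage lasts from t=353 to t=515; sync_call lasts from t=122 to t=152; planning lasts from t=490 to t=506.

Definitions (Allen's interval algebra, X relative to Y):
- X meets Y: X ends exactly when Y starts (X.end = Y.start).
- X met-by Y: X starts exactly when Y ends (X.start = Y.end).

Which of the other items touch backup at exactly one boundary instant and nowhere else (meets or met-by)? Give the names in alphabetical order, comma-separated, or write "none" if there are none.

Target backup = [t=27, t=118].
compaction [t=23, t=226] → contains → no.
demo [t=48, t=194] → overlapped-by → no.
design_review [t=152, t=371] → after → no.
handoff [t=276, t=328] → after → no.
ingest [t=118, t=248] → met-by → yes.
interview [t=333, t=362] → after → no.
load_test [t=59, t=328] → overlapped-by → no.
lunch [t=428, t=490] → after → no.
onboarding [t=91, t=295] → overlapped-by → no.
planning [t=490, t=506] → after → no.
reindex [t=232, t=510] → after → no.
sync_call [t=122, t=152] → after → no.
triage [t=353, t=515] → after → no.
Result: ingest.

ingest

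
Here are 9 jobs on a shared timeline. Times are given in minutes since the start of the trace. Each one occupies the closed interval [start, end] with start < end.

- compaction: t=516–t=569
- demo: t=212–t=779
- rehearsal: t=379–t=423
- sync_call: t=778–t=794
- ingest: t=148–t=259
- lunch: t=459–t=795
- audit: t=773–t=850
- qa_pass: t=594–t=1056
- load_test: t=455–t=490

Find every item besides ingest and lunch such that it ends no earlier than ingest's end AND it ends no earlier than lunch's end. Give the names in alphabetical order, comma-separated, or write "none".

Conditions: its end is no earlier than ingest's end (X.end >= t=259) AND its end is no earlier than lunch's end (X.end >= t=795).
audit: end t=850 >= t=259? ✓; end t=850 >= t=795? ✓ → yes.
compaction: end t=569 >= t=259? ✓; end t=569 >= t=795? ✗ → no.
demo: end t=779 >= t=259? ✓; end t=779 >= t=795? ✗ → no.
load_test: end t=490 >= t=259? ✓; end t=490 >= t=795? ✗ → no.
qa_pass: end t=1056 >= t=259? ✓; end t=1056 >= t=795? ✓ → yes.
rehearsal: end t=423 >= t=259? ✓; end t=423 >= t=795? ✗ → no.
sync_call: end t=794 >= t=259? ✓; end t=794 >= t=795? ✗ → no.
Result: audit, qa_pass.

audit, qa_pass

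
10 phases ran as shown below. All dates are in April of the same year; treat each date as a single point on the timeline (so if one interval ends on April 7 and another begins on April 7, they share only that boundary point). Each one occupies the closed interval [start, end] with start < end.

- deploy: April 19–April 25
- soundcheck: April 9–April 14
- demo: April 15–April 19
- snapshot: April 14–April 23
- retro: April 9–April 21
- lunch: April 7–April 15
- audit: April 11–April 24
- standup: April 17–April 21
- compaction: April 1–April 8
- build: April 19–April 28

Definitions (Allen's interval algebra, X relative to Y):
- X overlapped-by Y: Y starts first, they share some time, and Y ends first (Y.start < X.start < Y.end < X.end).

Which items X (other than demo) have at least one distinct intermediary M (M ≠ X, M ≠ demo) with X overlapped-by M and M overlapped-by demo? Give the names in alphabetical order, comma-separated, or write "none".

build, deploy

Target demo = [April 15, April 19].
Intermediaries M with M overlapped-by demo: standup.
Via standup — items with X overlapped-by standup: build, deploy.
Union: build, deploy.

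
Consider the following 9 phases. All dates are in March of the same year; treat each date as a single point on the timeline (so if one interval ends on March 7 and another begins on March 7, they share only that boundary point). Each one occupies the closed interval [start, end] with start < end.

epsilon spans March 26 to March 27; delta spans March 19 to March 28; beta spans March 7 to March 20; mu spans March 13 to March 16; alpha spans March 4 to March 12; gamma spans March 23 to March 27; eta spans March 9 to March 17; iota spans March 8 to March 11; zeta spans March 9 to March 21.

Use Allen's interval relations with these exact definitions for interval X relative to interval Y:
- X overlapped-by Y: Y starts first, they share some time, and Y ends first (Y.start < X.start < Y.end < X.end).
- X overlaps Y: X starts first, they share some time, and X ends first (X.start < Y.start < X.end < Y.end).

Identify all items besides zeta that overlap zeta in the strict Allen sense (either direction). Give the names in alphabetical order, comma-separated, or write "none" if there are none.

alpha, beta, delta, iota

Target zeta = [March 9, March 21].
alpha [March 4, March 12] → overlaps → yes.
beta [March 7, March 20] → overlaps → yes.
delta [March 19, March 28] → overlapped-by → yes.
epsilon [March 26, March 27] → after → no.
eta [March 9, March 17] → starts → no.
gamma [March 23, March 27] → after → no.
iota [March 8, March 11] → overlaps → yes.
mu [March 13, March 16] → during → no.
Result: alpha, beta, delta, iota.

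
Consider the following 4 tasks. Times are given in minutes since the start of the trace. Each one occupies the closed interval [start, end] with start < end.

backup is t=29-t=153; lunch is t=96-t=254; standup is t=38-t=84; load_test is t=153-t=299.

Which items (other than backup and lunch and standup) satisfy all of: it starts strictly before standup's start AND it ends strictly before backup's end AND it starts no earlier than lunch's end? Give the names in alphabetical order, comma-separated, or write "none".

none

Conditions: its start is strictly before standup's start (X.start < t=38) AND its end is strictly before backup's end (X.end < t=153) AND its start is no earlier than lunch's end (X.start >= t=254).
load_test: start t=153 < t=38? ✗; end t=299 < t=153? ✗; start t=153 >= t=254? ✗ → no.
Result: none.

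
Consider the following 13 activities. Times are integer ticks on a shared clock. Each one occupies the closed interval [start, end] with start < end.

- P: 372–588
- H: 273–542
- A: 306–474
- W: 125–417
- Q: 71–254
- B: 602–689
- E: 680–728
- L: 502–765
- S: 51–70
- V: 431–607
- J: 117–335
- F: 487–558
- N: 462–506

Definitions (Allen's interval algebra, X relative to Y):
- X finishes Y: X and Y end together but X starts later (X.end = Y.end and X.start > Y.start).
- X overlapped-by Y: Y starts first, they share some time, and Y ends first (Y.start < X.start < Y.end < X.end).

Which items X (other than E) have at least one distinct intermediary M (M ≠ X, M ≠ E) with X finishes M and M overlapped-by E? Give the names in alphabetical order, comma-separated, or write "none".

none

Target E = [680, 728].
Intermediaries M with M overlapped-by E: none.
Union: none.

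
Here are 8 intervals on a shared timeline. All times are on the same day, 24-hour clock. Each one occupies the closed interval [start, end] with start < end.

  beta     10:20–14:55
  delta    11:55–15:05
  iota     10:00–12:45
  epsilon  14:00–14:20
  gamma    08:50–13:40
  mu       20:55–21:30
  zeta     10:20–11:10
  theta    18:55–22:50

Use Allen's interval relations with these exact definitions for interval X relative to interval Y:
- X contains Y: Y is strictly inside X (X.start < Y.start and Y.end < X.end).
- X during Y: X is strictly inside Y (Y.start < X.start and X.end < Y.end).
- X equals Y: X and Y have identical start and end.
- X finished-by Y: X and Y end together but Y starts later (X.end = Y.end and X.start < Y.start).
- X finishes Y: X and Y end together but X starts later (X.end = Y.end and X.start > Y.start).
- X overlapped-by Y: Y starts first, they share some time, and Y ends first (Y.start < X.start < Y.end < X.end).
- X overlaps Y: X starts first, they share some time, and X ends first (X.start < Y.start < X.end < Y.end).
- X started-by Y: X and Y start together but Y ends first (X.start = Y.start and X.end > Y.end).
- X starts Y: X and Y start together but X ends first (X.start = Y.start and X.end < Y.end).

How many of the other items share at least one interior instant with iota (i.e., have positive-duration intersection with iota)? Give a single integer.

Target iota = [10:00, 12:45].
beta [10:20, 14:55] → overlapped-by → counts.
delta [11:55, 15:05] → overlapped-by → counts.
epsilon [14:00, 14:20] → after → no.
gamma [08:50, 13:40] → contains → counts.
mu [20:55, 21:30] → after → no.
theta [18:55, 22:50] → after → no.
zeta [10:20, 11:10] → during → counts.
Total: 4.

4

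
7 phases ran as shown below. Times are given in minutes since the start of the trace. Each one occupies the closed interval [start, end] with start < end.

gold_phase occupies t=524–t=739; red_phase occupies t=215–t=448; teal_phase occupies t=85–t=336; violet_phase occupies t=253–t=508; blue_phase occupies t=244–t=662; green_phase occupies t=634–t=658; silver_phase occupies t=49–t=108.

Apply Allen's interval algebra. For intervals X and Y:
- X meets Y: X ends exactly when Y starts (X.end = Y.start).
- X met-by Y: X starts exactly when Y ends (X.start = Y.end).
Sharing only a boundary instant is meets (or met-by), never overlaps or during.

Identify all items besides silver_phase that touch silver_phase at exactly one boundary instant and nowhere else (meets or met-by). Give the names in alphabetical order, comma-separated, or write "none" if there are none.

Target silver_phase = [t=49, t=108].
blue_phase [t=244, t=662] → after → no.
gold_phase [t=524, t=739] → after → no.
green_phase [t=634, t=658] → after → no.
red_phase [t=215, t=448] → after → no.
teal_phase [t=85, t=336] → overlapped-by → no.
violet_phase [t=253, t=508] → after → no.
Result: none.

none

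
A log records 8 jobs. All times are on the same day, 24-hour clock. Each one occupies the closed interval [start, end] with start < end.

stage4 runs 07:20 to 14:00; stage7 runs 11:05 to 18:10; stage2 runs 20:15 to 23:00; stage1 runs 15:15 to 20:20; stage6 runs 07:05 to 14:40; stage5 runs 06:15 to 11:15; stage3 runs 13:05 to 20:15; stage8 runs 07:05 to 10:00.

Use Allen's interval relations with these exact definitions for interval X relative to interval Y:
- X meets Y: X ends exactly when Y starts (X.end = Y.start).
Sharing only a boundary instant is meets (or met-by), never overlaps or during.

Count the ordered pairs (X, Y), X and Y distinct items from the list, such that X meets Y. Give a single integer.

Checking all 56 ordered pairs for relation 'meets'; matching pairs in alphabetical order:
(stage3, stage2): stage3 meets stage2 ✓
Count: 1.

1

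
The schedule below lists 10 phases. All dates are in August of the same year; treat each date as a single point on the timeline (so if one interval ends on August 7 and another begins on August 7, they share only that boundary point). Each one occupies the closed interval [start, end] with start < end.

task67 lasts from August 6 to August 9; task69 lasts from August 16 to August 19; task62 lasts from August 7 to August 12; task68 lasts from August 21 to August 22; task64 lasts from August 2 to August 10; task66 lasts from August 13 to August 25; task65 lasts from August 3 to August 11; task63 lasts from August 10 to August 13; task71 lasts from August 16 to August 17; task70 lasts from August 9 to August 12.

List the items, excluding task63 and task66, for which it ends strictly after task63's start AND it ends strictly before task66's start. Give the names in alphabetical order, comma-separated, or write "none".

task62, task65, task70

Conditions: its end is strictly after task63's start (X.end > August 10) AND its end is strictly before task66's start (X.end < August 13).
task62: end August 12 > August 10? ✓; end August 12 < August 13? ✓ → yes.
task64: end August 10 > August 10? ✗; end August 10 < August 13? ✓ → no.
task65: end August 11 > August 10? ✓; end August 11 < August 13? ✓ → yes.
task67: end August 9 > August 10? ✗; end August 9 < August 13? ✓ → no.
task68: end August 22 > August 10? ✓; end August 22 < August 13? ✗ → no.
task69: end August 19 > August 10? ✓; end August 19 < August 13? ✗ → no.
task70: end August 12 > August 10? ✓; end August 12 < August 13? ✓ → yes.
task71: end August 17 > August 10? ✓; end August 17 < August 13? ✗ → no.
Result: task62, task65, task70.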